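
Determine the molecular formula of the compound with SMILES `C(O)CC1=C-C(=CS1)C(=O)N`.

Heavy atoms from the SMILES: 7 C, 1 N, 2 O, 1 S.
Implicit hydrogens by atom environment:
  2 × C: 2 H each → 4
  2 × C (aromatic): 1 H each → 2
  2 × C (aromatic): no H
  1 × C: no H
  1 × N: 2 H
  1 × O: 1 H
  1 × O: no H
  1 × S (aromatic): no H
  Total hydrogens = 9.
Molecular formula: C7H9NO2S

C7H9NO2S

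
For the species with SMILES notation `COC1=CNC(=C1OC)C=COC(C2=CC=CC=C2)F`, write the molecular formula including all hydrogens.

C15H16FNO3

Heavy atoms from the SMILES: 15 C, 1 F, 1 N, 3 O.
Implicit hydrogens by atom environment:
  6 × C (aromatic): 1 H each → 6
  4 × C (aromatic): no H
  3 × C: 1 H each → 3
  3 × O: no H
  2 × C: 3 H each → 6
  1 × F: no H
  1 × N (aromatic): 1 H
  Total hydrogens = 16.
Molecular formula: C15H16FNO3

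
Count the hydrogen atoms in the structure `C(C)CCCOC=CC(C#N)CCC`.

Hydrogens are implicit in SMILES; fill each atom to its normal valence:
  6 × C: 2 H each → 12
  3 × C: 1 H each → 3
  2 × C: 3 H each → 6
  1 × C: no H
  1 × N: no H
  1 × O: no H
  Total hydrogens = 21.

21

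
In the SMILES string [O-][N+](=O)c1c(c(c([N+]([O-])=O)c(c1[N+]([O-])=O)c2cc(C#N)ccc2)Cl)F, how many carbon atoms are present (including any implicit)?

The symbol for carbon appears 13 times in the SMILES. Lowercase c denotes aromatic carbon and counts toward C.

13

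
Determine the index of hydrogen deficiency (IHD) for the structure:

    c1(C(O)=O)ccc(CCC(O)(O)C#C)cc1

Molecular formula from the SMILES: C12H12O4.
DoU = (2C + 2 + N − H − X)/2 = (2·12 + 2 + 0 − 12 − 0)/2 = 14/2 = 7.
(Structurally: 1 ring(s) + 6 π bond(s) = 7.)

7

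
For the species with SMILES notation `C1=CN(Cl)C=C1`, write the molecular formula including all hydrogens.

Heavy atoms from the SMILES: 4 C, 1 Cl, 1 N.
Implicit hydrogens by atom environment:
  4 × C (aromatic): 1 H each → 4
  1 × Cl: no H
  1 × N (aromatic): no H
  Total hydrogens = 4.
Molecular formula: C4H4ClN

C4H4ClN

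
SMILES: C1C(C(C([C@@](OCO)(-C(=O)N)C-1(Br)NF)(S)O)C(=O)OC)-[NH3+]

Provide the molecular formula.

Heavy atoms from the SMILES: 1 Br, 10 C, 1 F, 3 N, 6 O, 1 S.
Implicit hydrogens by atom environment:
  5 × C: no H
  4 × O: no H
  2 × C: 2 H each → 4
  2 × C: 1 H each → 2
  2 × O: 1 H each → 2
  1 × Br: no H
  1 × C: 3 H
  1 × F: no H
  1 × N (charge +1): 3 H
  1 × N: 2 H
  1 × N: 1 H
  1 × S: 1 H
  Total hydrogens = 18.
Net charge +1.
Molecular formula: C10H18BrFN3O6S+

C10H18BrFN3O6S+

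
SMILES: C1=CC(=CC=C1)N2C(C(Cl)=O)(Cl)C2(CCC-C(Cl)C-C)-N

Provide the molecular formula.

Heavy atoms from the SMILES: 15 C, 3 Cl, 2 N, 1 O.
Implicit hydrogens by atom environment:
  5 × C (aromatic): 1 H each → 5
  4 × C: 2 H each → 8
  3 × C: no H
  3 × Cl: no H
  1 × C: 3 H
  1 × C: 1 H
  1 × C (aromatic): no H
  1 × N: 2 H
  1 × N: no H
  1 × O: no H
  Total hydrogens = 19.
Molecular formula: C15H19Cl3N2O

C15H19Cl3N2O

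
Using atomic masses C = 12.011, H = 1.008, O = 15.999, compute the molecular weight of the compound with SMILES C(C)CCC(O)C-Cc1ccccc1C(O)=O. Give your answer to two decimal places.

Molecular formula: C14H20O3.
M = 14×12.011 + 20×1.008 + 3×15.999 = 236.31 g/mol.

236.31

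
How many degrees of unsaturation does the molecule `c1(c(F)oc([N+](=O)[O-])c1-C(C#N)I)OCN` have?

6

Molecular formula from the SMILES: C7H5FIN3O4.
DoU = (2C + 2 + N − H − X)/2 = (2·7 + 2 + 3 − 5 − 2)/2 = 12/2 = 6.
(Structurally: 1 ring(s) + 5 π bond(s) = 6.)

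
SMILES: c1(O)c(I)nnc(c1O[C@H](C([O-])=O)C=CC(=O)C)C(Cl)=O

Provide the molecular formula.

Heavy atoms from the SMILES: 11 C, 1 Cl, 1 I, 2 N, 6 O.
Implicit hydrogens by atom environment:
  4 × C (aromatic): no H
  4 × O: no H
  3 × C: 1 H each → 3
  3 × C: no H
  2 × N (aromatic): no H
  1 × C: 3 H
  1 × Cl: no H
  1 × I: no H
  1 × O: 1 H
  1 × O (charge -1): no H
  Total hydrogens = 7.
Net charge -1.
Molecular formula: C11H7ClIN2O6-

C11H7ClIN2O6-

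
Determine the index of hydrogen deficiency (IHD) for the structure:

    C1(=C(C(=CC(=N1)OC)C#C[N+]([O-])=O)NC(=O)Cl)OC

Molecular formula from the SMILES: C10H8ClN3O5.
DoU = (2C + 2 + N − H − X)/2 = (2·10 + 2 + 3 − 8 − 1)/2 = 16/2 = 8.
(Structurally: 1 ring(s) + 7 π bond(s) = 8.)

8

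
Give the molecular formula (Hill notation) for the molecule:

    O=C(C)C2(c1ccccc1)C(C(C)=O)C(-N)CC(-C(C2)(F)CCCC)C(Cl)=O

C22H29ClFNO3

Heavy atoms from the SMILES: 22 C, 1 Cl, 1 F, 1 N, 3 O.
Implicit hydrogens by atom environment:
  5 × C: 2 H each → 10
  5 × C (aromatic): 1 H each → 5
  5 × C: no H
  3 × C: 3 H each → 9
  3 × C: 1 H each → 3
  3 × O: no H
  1 × C (aromatic): no H
  1 × Cl: no H
  1 × F: no H
  1 × N: 2 H
  Total hydrogens = 29.
Molecular formula: C22H29ClFNO3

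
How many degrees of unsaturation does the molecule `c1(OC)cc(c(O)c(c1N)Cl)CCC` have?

Molecular formula from the SMILES: C10H14ClNO2.
DoU = (2C + 2 + N − H − X)/2 = (2·10 + 2 + 1 − 14 − 1)/2 = 8/2 = 4.
(Structurally: 1 ring(s) + 3 π bond(s) = 4.)

4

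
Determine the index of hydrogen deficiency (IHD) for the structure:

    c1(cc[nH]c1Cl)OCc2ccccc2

Molecular formula from the SMILES: C11H10ClNO.
DoU = (2C + 2 + N − H − X)/2 = (2·11 + 2 + 1 − 10 − 1)/2 = 14/2 = 7.
(Structurally: 2 ring(s) + 5 π bond(s) = 7.)

7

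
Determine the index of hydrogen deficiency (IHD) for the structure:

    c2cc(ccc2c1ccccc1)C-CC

Molecular formula from the SMILES: C15H16.
DoU = (2C + 2 + N − H − X)/2 = (2·15 + 2 + 0 − 16 − 0)/2 = 16/2 = 8.
(Structurally: 2 ring(s) + 6 π bond(s) = 8.)

8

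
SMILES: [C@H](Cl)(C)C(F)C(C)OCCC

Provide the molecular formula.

Heavy atoms from the SMILES: 8 C, 1 Cl, 1 F, 1 O.
Implicit hydrogens by atom environment:
  3 × C: 3 H each → 9
  3 × C: 1 H each → 3
  2 × C: 2 H each → 4
  1 × Cl: no H
  1 × F: no H
  1 × O: no H
  Total hydrogens = 16.
Molecular formula: C8H16ClFO

C8H16ClFO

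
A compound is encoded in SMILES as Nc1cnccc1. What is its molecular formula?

Heavy atoms from the SMILES: 5 C, 2 N.
Implicit hydrogens by atom environment:
  4 × C (aromatic): 1 H each → 4
  1 × C (aromatic): no H
  1 × N: 2 H
  1 × N (aromatic): no H
  Total hydrogens = 6.
Molecular formula: C5H6N2

C5H6N2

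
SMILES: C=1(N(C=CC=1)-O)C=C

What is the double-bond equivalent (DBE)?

Molecular formula from the SMILES: C6H7NO.
DoU = (2C + 2 + N − H − X)/2 = (2·6 + 2 + 1 − 7 − 0)/2 = 8/2 = 4.
(Structurally: 1 ring(s) + 3 π bond(s) = 4.)

4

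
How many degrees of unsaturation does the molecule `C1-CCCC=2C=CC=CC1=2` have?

Molecular formula from the SMILES: C10H12.
DoU = (2C + 2 + N − H − X)/2 = (2·10 + 2 + 0 − 12 − 0)/2 = 10/2 = 5.
(Structurally: 2 ring(s) + 3 π bond(s) = 5.)

5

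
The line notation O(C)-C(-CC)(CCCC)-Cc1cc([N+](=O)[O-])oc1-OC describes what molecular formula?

Heavy atoms from the SMILES: 14 C, 1 N, 5 O.
Implicit hydrogens by atom environment:
  5 × C: 2 H each → 10
  4 × C: 3 H each → 12
  3 × C (aromatic): no H
  3 × O: no H
  1 × C (aromatic): 1 H
  1 × C: no H
  1 × N (charge +1): no H
  1 × O (aromatic): no H
  1 × O (charge -1): no H
  Total hydrogens = 23.
Molecular formula: C14H23NO5

C14H23NO5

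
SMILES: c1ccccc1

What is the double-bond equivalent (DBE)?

4

Molecular formula from the SMILES: C6H6.
DoU = (2C + 2 + N − H − X)/2 = (2·6 + 2 + 0 − 6 − 0)/2 = 8/2 = 4.
(Structurally: 1 ring(s) + 3 π bond(s) = 4.)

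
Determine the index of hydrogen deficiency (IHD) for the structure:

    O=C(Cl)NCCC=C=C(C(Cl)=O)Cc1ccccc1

8

Molecular formula from the SMILES: C14H13Cl2NO2.
DoU = (2C + 2 + N − H − X)/2 = (2·14 + 2 + 1 − 13 − 2)/2 = 16/2 = 8.
(Structurally: 1 ring(s) + 7 π bond(s) = 8.)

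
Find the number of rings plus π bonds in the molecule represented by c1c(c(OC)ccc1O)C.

Molecular formula from the SMILES: C8H10O2.
DoU = (2C + 2 + N − H − X)/2 = (2·8 + 2 + 0 − 10 − 0)/2 = 8/2 = 4.
(Structurally: 1 ring(s) + 3 π bond(s) = 4.)

4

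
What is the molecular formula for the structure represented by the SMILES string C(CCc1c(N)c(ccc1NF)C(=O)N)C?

Heavy atoms from the SMILES: 11 C, 1 F, 3 N, 1 O.
Implicit hydrogens by atom environment:
  4 × C (aromatic): no H
  3 × C: 2 H each → 6
  2 × C (aromatic): 1 H each → 2
  2 × N: 2 H each → 4
  1 × C: 3 H
  1 × C: no H
  1 × F: no H
  1 × N: 1 H
  1 × O: no H
  Total hydrogens = 16.
Molecular formula: C11H16FN3O

C11H16FN3O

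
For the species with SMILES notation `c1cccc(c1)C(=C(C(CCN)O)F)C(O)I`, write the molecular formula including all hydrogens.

C12H15FINO2

Heavy atoms from the SMILES: 12 C, 1 F, 1 I, 1 N, 2 O.
Implicit hydrogens by atom environment:
  5 × C (aromatic): 1 H each → 5
  2 × C: 2 H each → 4
  2 × C: 1 H each → 2
  2 × C: no H
  2 × O: 1 H each → 2
  1 × C (aromatic): no H
  1 × F: no H
  1 × I: no H
  1 × N: 2 H
  Total hydrogens = 15.
Molecular formula: C12H15FINO2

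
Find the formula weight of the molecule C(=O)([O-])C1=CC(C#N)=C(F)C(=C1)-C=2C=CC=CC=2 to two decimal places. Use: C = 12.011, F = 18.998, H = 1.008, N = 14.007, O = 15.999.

Molecular formula: C14H7FNO2-.
M = 14×12.011 + 1×18.998 + 7×1.008 + 1×14.007 + 2×15.999 = 240.21 g/mol.

240.21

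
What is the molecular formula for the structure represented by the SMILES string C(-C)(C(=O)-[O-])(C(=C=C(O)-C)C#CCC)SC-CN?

Heavy atoms from the SMILES: 13 C, 1 N, 3 O, 1 S.
Implicit hydrogens by atom environment:
  7 × C: no H
  3 × C: 3 H each → 9
  3 × C: 2 H each → 6
  1 × N: 2 H
  1 × O: 1 H
  1 × O: no H
  1 × O (charge -1): no H
  1 × S: no H
  Total hydrogens = 18.
Net charge -1.
Molecular formula: C13H18NO3S-

C13H18NO3S-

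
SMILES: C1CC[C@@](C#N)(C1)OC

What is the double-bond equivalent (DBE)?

3

Molecular formula from the SMILES: C7H11NO.
DoU = (2C + 2 + N − H − X)/2 = (2·7 + 2 + 1 − 11 − 0)/2 = 6/2 = 3.
(Structurally: 1 ring(s) + 2 π bond(s) = 3.)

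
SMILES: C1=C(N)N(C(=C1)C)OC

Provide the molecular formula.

Heavy atoms from the SMILES: 6 C, 2 N, 1 O.
Implicit hydrogens by atom environment:
  2 × C: 3 H each → 6
  2 × C (aromatic): 1 H each → 2
  2 × C (aromatic): no H
  1 × N: 2 H
  1 × N (aromatic): no H
  1 × O: no H
  Total hydrogens = 10.
Molecular formula: C6H10N2O

C6H10N2O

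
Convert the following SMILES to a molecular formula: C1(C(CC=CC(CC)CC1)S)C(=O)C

Heavy atoms from the SMILES: 12 C, 1 O, 1 S.
Implicit hydrogens by atom environment:
  5 × C: 1 H each → 5
  4 × C: 2 H each → 8
  2 × C: 3 H each → 6
  1 × C: no H
  1 × O: no H
  1 × S: 1 H
  Total hydrogens = 20.
Molecular formula: C12H20OS

C12H20OS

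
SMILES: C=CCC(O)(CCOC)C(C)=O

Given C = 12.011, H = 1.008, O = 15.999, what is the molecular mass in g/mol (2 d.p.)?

172.22

Molecular formula: C9H16O3.
M = 9×12.011 + 16×1.008 + 3×15.999 = 172.22 g/mol.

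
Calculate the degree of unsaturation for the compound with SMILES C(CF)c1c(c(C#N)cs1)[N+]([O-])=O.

6

Molecular formula from the SMILES: C7H5FN2O2S.
DoU = (2C + 2 + N − H − X)/2 = (2·7 + 2 + 2 − 5 − 1)/2 = 12/2 = 6.
(Structurally: 1 ring(s) + 5 π bond(s) = 6.)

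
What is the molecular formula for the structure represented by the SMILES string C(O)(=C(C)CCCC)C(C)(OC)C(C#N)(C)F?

Heavy atoms from the SMILES: 13 C, 1 F, 1 N, 2 O.
Implicit hydrogens by atom environment:
  5 × C: 3 H each → 15
  5 × C: no H
  3 × C: 2 H each → 6
  1 × F: no H
  1 × N: no H
  1 × O: 1 H
  1 × O: no H
  Total hydrogens = 22.
Molecular formula: C13H22FNO2

C13H22FNO2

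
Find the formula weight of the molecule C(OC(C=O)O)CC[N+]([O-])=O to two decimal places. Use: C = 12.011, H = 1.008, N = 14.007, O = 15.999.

Molecular formula: C5H9NO5.
M = 5×12.011 + 9×1.008 + 1×14.007 + 5×15.999 = 163.13 g/mol.

163.13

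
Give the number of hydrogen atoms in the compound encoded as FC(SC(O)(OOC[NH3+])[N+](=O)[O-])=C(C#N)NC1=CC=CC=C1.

Hydrogens are implicit in SMILES; fill each atom to its normal valence:
  5 × C (aromatic): 1 H each → 5
  4 × C: no H
  3 × O: no H
  1 × C: 2 H
  1 × C (aromatic): no H
  1 × F: no H
  1 × N (charge +1): 3 H
  1 × N: 1 H
  1 × N (charge +1): no H
  1 × N: no H
  1 × O: 1 H
  1 × O (charge -1): no H
  1 × S: no H
  Total hydrogens = 12.

12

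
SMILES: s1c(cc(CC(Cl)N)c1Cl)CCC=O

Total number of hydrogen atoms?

11

Hydrogens are implicit in SMILES; fill each atom to its normal valence:
  3 × C: 2 H each → 6
  3 × C (aromatic): no H
  2 × C: 1 H each → 2
  2 × Cl: no H
  1 × C (aromatic): 1 H
  1 × N: 2 H
  1 × O: no H
  1 × S (aromatic): no H
  Total hydrogens = 11.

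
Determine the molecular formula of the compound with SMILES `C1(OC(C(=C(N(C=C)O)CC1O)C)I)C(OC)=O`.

Heavy atoms from the SMILES: 11 C, 1 I, 1 N, 5 O.
Implicit hydrogens by atom environment:
  4 × C: 1 H each → 4
  3 × C: no H
  3 × O: no H
  2 × C: 3 H each → 6
  2 × C: 2 H each → 4
  2 × O: 1 H each → 2
  1 × I: no H
  1 × N: no H
  Total hydrogens = 16.
Molecular formula: C11H16INO5

C11H16INO5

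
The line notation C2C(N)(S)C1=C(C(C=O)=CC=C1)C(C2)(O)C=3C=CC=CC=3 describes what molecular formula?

Heavy atoms from the SMILES: 17 C, 1 N, 2 O, 1 S.
Implicit hydrogens by atom environment:
  8 × C (aromatic): 1 H each → 8
  4 × C (aromatic): no H
  2 × C: 2 H each → 4
  2 × C: no H
  1 × C: 1 H
  1 × N: 2 H
  1 × O: 1 H
  1 × O: no H
  1 × S: 1 H
  Total hydrogens = 17.
Molecular formula: C17H17NO2S

C17H17NO2S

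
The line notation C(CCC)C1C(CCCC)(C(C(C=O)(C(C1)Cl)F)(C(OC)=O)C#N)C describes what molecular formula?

C19H29ClFNO3

Heavy atoms from the SMILES: 19 C, 1 Cl, 1 F, 1 N, 3 O.
Implicit hydrogens by atom environment:
  7 × C: 2 H each → 14
  5 × C: no H
  4 × C: 3 H each → 12
  3 × C: 1 H each → 3
  3 × O: no H
  1 × Cl: no H
  1 × F: no H
  1 × N: no H
  Total hydrogens = 29.
Molecular formula: C19H29ClFNO3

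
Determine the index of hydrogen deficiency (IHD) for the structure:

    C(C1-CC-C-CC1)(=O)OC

Molecular formula from the SMILES: C8H14O2.
DoU = (2C + 2 + N − H − X)/2 = (2·8 + 2 + 0 − 14 − 0)/2 = 4/2 = 2.
(Structurally: 1 ring(s) + 1 π bond(s) = 2.)

2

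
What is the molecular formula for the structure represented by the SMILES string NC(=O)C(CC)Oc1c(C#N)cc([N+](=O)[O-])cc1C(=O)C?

Heavy atoms from the SMILES: 13 C, 3 N, 5 O.
Implicit hydrogens by atom environment:
  4 × C (aromatic): no H
  4 × O: no H
  3 × C: no H
  2 × C: 3 H each → 6
  2 × C (aromatic): 1 H each → 2
  1 × C: 2 H
  1 × C: 1 H
  1 × N: 2 H
  1 × N: no H
  1 × N (charge +1): no H
  1 × O (charge -1): no H
  Total hydrogens = 13.
Molecular formula: C13H13N3O5

C13H13N3O5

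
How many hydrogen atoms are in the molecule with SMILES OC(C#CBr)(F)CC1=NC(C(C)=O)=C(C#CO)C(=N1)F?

7

Hydrogens are implicit in SMILES; fill each atom to its normal valence:
  6 × C: no H
  4 × C (aromatic): no H
  2 × F: no H
  2 × N (aromatic): no H
  2 × O: 1 H each → 2
  1 × Br: no H
  1 × C: 3 H
  1 × C: 2 H
  1 × O: no H
  Total hydrogens = 7.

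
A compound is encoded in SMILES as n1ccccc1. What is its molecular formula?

Heavy atoms from the SMILES: 5 C, 1 N.
Implicit hydrogens by atom environment:
  5 × C (aromatic): 1 H each → 5
  1 × N (aromatic): no H
  Total hydrogens = 5.
Molecular formula: C5H5N

C5H5N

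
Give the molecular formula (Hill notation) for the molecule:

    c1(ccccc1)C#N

Heavy atoms from the SMILES: 7 C, 1 N.
Implicit hydrogens by atom environment:
  5 × C (aromatic): 1 H each → 5
  1 × C (aromatic): no H
  1 × C: no H
  1 × N: no H
  Total hydrogens = 5.
Molecular formula: C7H5N

C7H5N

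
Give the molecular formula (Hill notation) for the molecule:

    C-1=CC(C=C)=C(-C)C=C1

Heavy atoms from the SMILES: 9 C.
Implicit hydrogens by atom environment:
  4 × C (aromatic): 1 H each → 4
  2 × C (aromatic): no H
  1 × C: 3 H
  1 × C: 2 H
  1 × C: 1 H
  Total hydrogens = 10.
Molecular formula: C9H10

C9H10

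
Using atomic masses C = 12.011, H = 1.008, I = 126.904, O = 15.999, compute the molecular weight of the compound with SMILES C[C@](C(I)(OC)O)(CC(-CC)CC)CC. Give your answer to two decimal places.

328.23

Molecular formula: C12H25IO2.
M = 12×12.011 + 25×1.008 + 1×126.904 + 2×15.999 = 328.23 g/mol.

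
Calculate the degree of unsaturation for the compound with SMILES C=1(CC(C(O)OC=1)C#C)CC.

4

Molecular formula from the SMILES: C9H12O2.
DoU = (2C + 2 + N − H − X)/2 = (2·9 + 2 + 0 − 12 − 0)/2 = 8/2 = 4.
(Structurally: 1 ring(s) + 3 π bond(s) = 4.)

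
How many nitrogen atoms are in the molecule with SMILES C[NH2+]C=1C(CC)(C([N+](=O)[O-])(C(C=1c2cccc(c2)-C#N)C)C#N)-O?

4

The symbol for nitrogen appears 4 times in the SMILES.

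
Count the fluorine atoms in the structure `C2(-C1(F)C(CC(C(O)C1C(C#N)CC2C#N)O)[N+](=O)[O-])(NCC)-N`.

The symbol for fluorine appears 1 time in the SMILES.

1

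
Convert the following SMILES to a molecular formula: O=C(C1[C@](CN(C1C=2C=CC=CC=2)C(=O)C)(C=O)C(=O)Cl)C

C16H16ClNO4

Heavy atoms from the SMILES: 16 C, 1 Cl, 1 N, 4 O.
Implicit hydrogens by atom environment:
  5 × C (aromatic): 1 H each → 5
  4 × C: no H
  4 × O: no H
  3 × C: 1 H each → 3
  2 × C: 3 H each → 6
  1 × C: 2 H
  1 × C (aromatic): no H
  1 × Cl: no H
  1 × N: no H
  Total hydrogens = 16.
Molecular formula: C16H16ClNO4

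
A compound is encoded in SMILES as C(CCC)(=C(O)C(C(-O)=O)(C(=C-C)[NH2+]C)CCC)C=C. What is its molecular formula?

Heavy atoms from the SMILES: 16 C, 1 N, 3 O.
Implicit hydrogens by atom environment:
  5 × C: 2 H each → 10
  5 × C: no H
  4 × C: 3 H each → 12
  2 × C: 1 H each → 2
  2 × O: 1 H each → 2
  1 × N (charge +1): 2 H
  1 × O: no H
  Total hydrogens = 28.
Net charge +1.
Molecular formula: C16H28NO3+

C16H28NO3+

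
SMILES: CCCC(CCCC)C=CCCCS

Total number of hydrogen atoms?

26

Hydrogens are implicit in SMILES; fill each atom to its normal valence:
  8 × C: 2 H each → 16
  3 × C: 1 H each → 3
  2 × C: 3 H each → 6
  1 × S: 1 H
  Total hydrogens = 26.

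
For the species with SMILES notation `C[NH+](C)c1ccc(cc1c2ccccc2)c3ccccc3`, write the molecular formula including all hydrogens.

Heavy atoms from the SMILES: 20 C, 1 N.
Implicit hydrogens by atom environment:
  13 × C (aromatic): 1 H each → 13
  5 × C (aromatic): no H
  2 × C: 3 H each → 6
  1 × N (charge +1): 1 H
  Total hydrogens = 20.
Net charge +1.
Molecular formula: C20H20N+

C20H20N+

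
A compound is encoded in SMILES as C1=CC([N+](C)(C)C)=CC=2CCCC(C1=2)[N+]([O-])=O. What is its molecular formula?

Heavy atoms from the SMILES: 13 C, 2 N, 2 O.
Implicit hydrogens by atom environment:
  3 × C: 3 H each → 9
  3 × C: 2 H each → 6
  3 × C (aromatic): 1 H each → 3
  3 × C (aromatic): no H
  2 × N (charge +1): no H
  1 × C: 1 H
  1 × O: no H
  1 × O (charge -1): no H
  Total hydrogens = 19.
Net charge +1.
Molecular formula: C13H19N2O2+

C13H19N2O2+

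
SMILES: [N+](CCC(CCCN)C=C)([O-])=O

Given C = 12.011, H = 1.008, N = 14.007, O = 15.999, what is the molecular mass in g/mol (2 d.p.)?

Molecular formula: C8H16N2O2.
M = 8×12.011 + 16×1.008 + 2×14.007 + 2×15.999 = 172.23 g/mol.

172.23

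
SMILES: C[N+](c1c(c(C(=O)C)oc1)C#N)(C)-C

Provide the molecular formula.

C10H13N2O2+

Heavy atoms from the SMILES: 10 C, 2 N, 2 O.
Implicit hydrogens by atom environment:
  4 × C: 3 H each → 12
  3 × C (aromatic): no H
  2 × C: no H
  1 × C (aromatic): 1 H
  1 × N: no H
  1 × N (charge +1): no H
  1 × O (aromatic): no H
  1 × O: no H
  Total hydrogens = 13.
Net charge +1.
Molecular formula: C10H13N2O2+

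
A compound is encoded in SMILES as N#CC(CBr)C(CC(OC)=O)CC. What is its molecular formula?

Heavy atoms from the SMILES: 1 Br, 9 C, 1 N, 2 O.
Implicit hydrogens by atom environment:
  3 × C: 2 H each → 6
  2 × C: 3 H each → 6
  2 × C: 1 H each → 2
  2 × C: no H
  2 × O: no H
  1 × Br: no H
  1 × N: no H
  Total hydrogens = 14.
Molecular formula: C9H14BrNO2

C9H14BrNO2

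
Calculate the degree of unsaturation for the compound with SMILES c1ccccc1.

Molecular formula from the SMILES: C6H6.
DoU = (2C + 2 + N − H − X)/2 = (2·6 + 2 + 0 − 6 − 0)/2 = 8/2 = 4.
(Structurally: 1 ring(s) + 3 π bond(s) = 4.)

4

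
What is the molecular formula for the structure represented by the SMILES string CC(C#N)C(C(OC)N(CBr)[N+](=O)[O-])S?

C7H12BrN3O3S

Heavy atoms from the SMILES: 1 Br, 7 C, 3 N, 3 O, 1 S.
Implicit hydrogens by atom environment:
  3 × C: 1 H each → 3
  2 × C: 3 H each → 6
  2 × N: no H
  2 × O: no H
  1 × Br: no H
  1 × C: 2 H
  1 × C: no H
  1 × N (charge +1): no H
  1 × O (charge -1): no H
  1 × S: 1 H
  Total hydrogens = 12.
Molecular formula: C7H12BrN3O3S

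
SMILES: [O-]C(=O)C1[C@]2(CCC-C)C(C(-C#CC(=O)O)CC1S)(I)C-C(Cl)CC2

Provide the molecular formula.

Heavy atoms from the SMILES: 18 C, 1 Cl, 1 I, 4 O, 1 S.
Implicit hydrogens by atom environment:
  7 × C: 2 H each → 14
  6 × C: no H
  4 × C: 1 H each → 4
  2 × O: no H
  1 × C: 3 H
  1 × Cl: no H
  1 × I: no H
  1 × O: 1 H
  1 × O (charge -1): no H
  1 × S: 1 H
  Total hydrogens = 23.
Net charge -1.
Molecular formula: C18H23ClIO4S-

C18H23ClIO4S-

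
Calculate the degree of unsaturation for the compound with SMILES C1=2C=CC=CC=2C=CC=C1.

7

Molecular formula from the SMILES: C10H8.
DoU = (2C + 2 + N − H − X)/2 = (2·10 + 2 + 0 − 8 − 0)/2 = 14/2 = 7.
(Structurally: 2 ring(s) + 5 π bond(s) = 7.)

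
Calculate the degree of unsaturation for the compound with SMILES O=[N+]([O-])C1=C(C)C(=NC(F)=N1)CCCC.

5

Molecular formula from the SMILES: C9H12FN3O2.
DoU = (2C + 2 + N − H − X)/2 = (2·9 + 2 + 3 − 12 − 1)/2 = 10/2 = 5.
(Structurally: 1 ring(s) + 4 π bond(s) = 5.)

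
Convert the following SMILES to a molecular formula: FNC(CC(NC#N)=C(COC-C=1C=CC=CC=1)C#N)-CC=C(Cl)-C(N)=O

Heavy atoms from the SMILES: 18 C, 1 Cl, 1 F, 5 N, 2 O.
Implicit hydrogens by atom environment:
  6 × C: no H
  5 × C (aromatic): 1 H each → 5
  4 × C: 2 H each → 8
  2 × C: 1 H each → 2
  2 × N: 1 H each → 2
  2 × N: no H
  2 × O: no H
  1 × C (aromatic): no H
  1 × Cl: no H
  1 × F: no H
  1 × N: 2 H
  Total hydrogens = 19.
Molecular formula: C18H19ClFN5O2

C18H19ClFN5O2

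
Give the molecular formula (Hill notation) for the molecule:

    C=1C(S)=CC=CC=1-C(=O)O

C7H6O2S

Heavy atoms from the SMILES: 7 C, 2 O, 1 S.
Implicit hydrogens by atom environment:
  4 × C (aromatic): 1 H each → 4
  2 × C (aromatic): no H
  1 × C: no H
  1 × O: 1 H
  1 × O: no H
  1 × S: 1 H
  Total hydrogens = 6.
Molecular formula: C7H6O2S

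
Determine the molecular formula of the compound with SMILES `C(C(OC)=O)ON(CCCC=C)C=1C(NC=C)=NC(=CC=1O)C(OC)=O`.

Heavy atoms from the SMILES: 17 C, 3 N, 6 O.
Implicit hydrogens by atom environment:
  6 × C: 2 H each → 12
  5 × O: no H
  4 × C (aromatic): no H
  2 × C: 3 H each → 6
  2 × C: 1 H each → 2
  2 × C: no H
  1 × C (aromatic): 1 H
  1 × N: 1 H
  1 × N (aromatic): no H
  1 × N: no H
  1 × O: 1 H
  Total hydrogens = 23.
Molecular formula: C17H23N3O6

C17H23N3O6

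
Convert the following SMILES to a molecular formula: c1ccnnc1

Heavy atoms from the SMILES: 4 C, 2 N.
Implicit hydrogens by atom environment:
  4 × C (aromatic): 1 H each → 4
  2 × N (aromatic): no H
  Total hydrogens = 4.
Molecular formula: C4H4N2

C4H4N2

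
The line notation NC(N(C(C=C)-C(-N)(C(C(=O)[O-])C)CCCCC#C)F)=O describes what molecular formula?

C14H21FN3O3-

Heavy atoms from the SMILES: 14 C, 1 F, 3 N, 3 O.
Implicit hydrogens by atom environment:
  5 × C: 2 H each → 10
  4 × C: 1 H each → 4
  4 × C: no H
  2 × N: 2 H each → 4
  2 × O: no H
  1 × C: 3 H
  1 × F: no H
  1 × N: no H
  1 × O (charge -1): no H
  Total hydrogens = 21.
Net charge -1.
Molecular formula: C14H21FN3O3-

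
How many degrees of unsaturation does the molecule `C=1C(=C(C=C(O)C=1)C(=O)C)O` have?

5

Molecular formula from the SMILES: C8H8O3.
DoU = (2C + 2 + N − H − X)/2 = (2·8 + 2 + 0 − 8 − 0)/2 = 10/2 = 5.
(Structurally: 1 ring(s) + 4 π bond(s) = 5.)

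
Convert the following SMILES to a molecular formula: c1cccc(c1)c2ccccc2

C12H10

Heavy atoms from the SMILES: 12 C.
Implicit hydrogens by atom environment:
  10 × C (aromatic): 1 H each → 10
  2 × C (aromatic): no H
  Total hydrogens = 10.
Molecular formula: C12H10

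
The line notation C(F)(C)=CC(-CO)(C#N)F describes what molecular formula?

C6H7F2NO

Heavy atoms from the SMILES: 6 C, 2 F, 1 N, 1 O.
Implicit hydrogens by atom environment:
  3 × C: no H
  2 × F: no H
  1 × C: 3 H
  1 × C: 2 H
  1 × C: 1 H
  1 × N: no H
  1 × O: 1 H
  Total hydrogens = 7.
Molecular formula: C6H7F2NO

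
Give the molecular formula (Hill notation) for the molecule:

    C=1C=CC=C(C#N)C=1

C7H5N

Heavy atoms from the SMILES: 7 C, 1 N.
Implicit hydrogens by atom environment:
  5 × C (aromatic): 1 H each → 5
  1 × C (aromatic): no H
  1 × C: no H
  1 × N: no H
  Total hydrogens = 5.
Molecular formula: C7H5N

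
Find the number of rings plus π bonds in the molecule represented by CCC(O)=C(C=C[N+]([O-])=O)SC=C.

Molecular formula from the SMILES: C8H11NO3S.
DoU = (2C + 2 + N − H − X)/2 = (2·8 + 2 + 1 − 11 − 0)/2 = 8/2 = 4.
(Structurally: 0 ring(s) + 4 π bond(s) = 4.)

4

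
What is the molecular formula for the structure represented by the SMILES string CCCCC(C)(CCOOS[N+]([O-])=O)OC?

Heavy atoms from the SMILES: 9 C, 1 N, 5 O, 1 S.
Implicit hydrogens by atom environment:
  5 × C: 2 H each → 10
  4 × O: no H
  3 × C: 3 H each → 9
  1 × C: no H
  1 × N (charge +1): no H
  1 × O (charge -1): no H
  1 × S: no H
  Total hydrogens = 19.
Molecular formula: C9H19NO5S

C9H19NO5S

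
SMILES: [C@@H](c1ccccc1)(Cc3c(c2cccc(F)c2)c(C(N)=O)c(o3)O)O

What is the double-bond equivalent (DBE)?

Molecular formula from the SMILES: C19H16FNO4.
DoU = (2C + 2 + N − H − X)/2 = (2·19 + 2 + 1 − 16 − 1)/2 = 24/2 = 12.
(Structurally: 3 ring(s) + 9 π bond(s) = 12.)

12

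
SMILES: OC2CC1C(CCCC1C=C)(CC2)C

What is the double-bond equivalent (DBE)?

3

Molecular formula from the SMILES: C13H22O.
DoU = (2C + 2 + N − H − X)/2 = (2·13 + 2 + 0 − 22 − 0)/2 = 6/2 = 3.
(Structurally: 2 ring(s) + 1 π bond(s) = 3.)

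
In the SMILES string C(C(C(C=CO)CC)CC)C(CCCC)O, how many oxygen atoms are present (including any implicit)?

2

The symbol for oxygen appears 2 times in the SMILES.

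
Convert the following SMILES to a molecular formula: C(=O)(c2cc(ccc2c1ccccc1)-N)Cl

Heavy atoms from the SMILES: 13 C, 1 Cl, 1 N, 1 O.
Implicit hydrogens by atom environment:
  8 × C (aromatic): 1 H each → 8
  4 × C (aromatic): no H
  1 × C: no H
  1 × Cl: no H
  1 × N: 2 H
  1 × O: no H
  Total hydrogens = 10.
Molecular formula: C13H10ClNO

C13H10ClNO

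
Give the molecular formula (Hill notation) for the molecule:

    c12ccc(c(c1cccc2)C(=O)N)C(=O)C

C13H11NO2

Heavy atoms from the SMILES: 13 C, 1 N, 2 O.
Implicit hydrogens by atom environment:
  6 × C (aromatic): 1 H each → 6
  4 × C (aromatic): no H
  2 × C: no H
  2 × O: no H
  1 × C: 3 H
  1 × N: 2 H
  Total hydrogens = 11.
Molecular formula: C13H11NO2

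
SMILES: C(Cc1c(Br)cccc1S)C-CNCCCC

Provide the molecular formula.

Heavy atoms from the SMILES: 1 Br, 14 C, 1 N, 1 S.
Implicit hydrogens by atom environment:
  7 × C: 2 H each → 14
  3 × C (aromatic): 1 H each → 3
  3 × C (aromatic): no H
  1 × Br: no H
  1 × C: 3 H
  1 × N: 1 H
  1 × S: 1 H
  Total hydrogens = 22.
Molecular formula: C14H22BrNS

C14H22BrNS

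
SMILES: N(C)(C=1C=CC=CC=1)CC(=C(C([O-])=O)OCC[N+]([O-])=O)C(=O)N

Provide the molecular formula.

Heavy atoms from the SMILES: 14 C, 3 N, 6 O.
Implicit hydrogens by atom environment:
  5 × C (aromatic): 1 H each → 5
  4 × C: no H
  4 × O: no H
  3 × C: 2 H each → 6
  2 × O (charge -1): no H
  1 × C: 3 H
  1 × C (aromatic): no H
  1 × N: 2 H
  1 × N: no H
  1 × N (charge +1): no H
  Total hydrogens = 16.
Net charge -1.
Molecular formula: C14H16N3O6-

C14H16N3O6-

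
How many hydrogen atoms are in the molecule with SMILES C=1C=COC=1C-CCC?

Hydrogens are implicit in SMILES; fill each atom to its normal valence:
  3 × C: 2 H each → 6
  3 × C (aromatic): 1 H each → 3
  1 × C: 3 H
  1 × C (aromatic): no H
  1 × O (aromatic): no H
  Total hydrogens = 12.

12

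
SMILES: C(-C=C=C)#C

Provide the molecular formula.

C5H4

Heavy atoms from the SMILES: 5 C.
Implicit hydrogens by atom environment:
  2 × C: 1 H each → 2
  2 × C: no H
  1 × C: 2 H
  Total hydrogens = 4.
Molecular formula: C5H4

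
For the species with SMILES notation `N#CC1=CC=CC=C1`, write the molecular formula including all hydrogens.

C7H5N

Heavy atoms from the SMILES: 7 C, 1 N.
Implicit hydrogens by atom environment:
  5 × C (aromatic): 1 H each → 5
  1 × C (aromatic): no H
  1 × C: no H
  1 × N: no H
  Total hydrogens = 5.
Molecular formula: C7H5N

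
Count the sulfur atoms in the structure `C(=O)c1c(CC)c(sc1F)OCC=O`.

1

The symbol for sulfur appears 1 time in the SMILES.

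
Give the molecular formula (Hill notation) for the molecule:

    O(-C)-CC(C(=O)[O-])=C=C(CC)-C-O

Heavy atoms from the SMILES: 9 C, 4 O.
Implicit hydrogens by atom environment:
  4 × C: no H
  3 × C: 2 H each → 6
  2 × C: 3 H each → 6
  2 × O: no H
  1 × O: 1 H
  1 × O (charge -1): no H
  Total hydrogens = 13.
Net charge -1.
Molecular formula: C9H13O4-

C9H13O4-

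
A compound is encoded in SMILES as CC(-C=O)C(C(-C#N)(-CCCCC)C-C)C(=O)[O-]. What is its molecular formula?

C14H22NO3-

Heavy atoms from the SMILES: 14 C, 1 N, 3 O.
Implicit hydrogens by atom environment:
  5 × C: 2 H each → 10
  3 × C: 3 H each → 9
  3 × C: 1 H each → 3
  3 × C: no H
  2 × O: no H
  1 × N: no H
  1 × O (charge -1): no H
  Total hydrogens = 22.
Net charge -1.
Molecular formula: C14H22NO3-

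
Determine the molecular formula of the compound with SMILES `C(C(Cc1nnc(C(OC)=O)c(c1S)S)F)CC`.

Heavy atoms from the SMILES: 11 C, 1 F, 2 N, 2 O, 2 S.
Implicit hydrogens by atom environment:
  4 × C (aromatic): no H
  3 × C: 2 H each → 6
  2 × C: 3 H each → 6
  2 × N (aromatic): no H
  2 × O: no H
  2 × S: 1 H each → 2
  1 × C: 1 H
  1 × C: no H
  1 × F: no H
  Total hydrogens = 15.
Molecular formula: C11H15FN2O2S2

C11H15FN2O2S2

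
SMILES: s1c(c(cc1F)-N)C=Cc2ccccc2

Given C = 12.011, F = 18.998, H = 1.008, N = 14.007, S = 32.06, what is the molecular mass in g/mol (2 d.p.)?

219.28

Molecular formula: C12H10FNS.
M = 12×12.011 + 1×18.998 + 10×1.008 + 1×14.007 + 1×32.06 = 219.28 g/mol.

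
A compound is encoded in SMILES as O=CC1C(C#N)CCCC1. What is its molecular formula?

Heavy atoms from the SMILES: 8 C, 1 N, 1 O.
Implicit hydrogens by atom environment:
  4 × C: 2 H each → 8
  3 × C: 1 H each → 3
  1 × C: no H
  1 × N: no H
  1 × O: no H
  Total hydrogens = 11.
Molecular formula: C8H11NO

C8H11NO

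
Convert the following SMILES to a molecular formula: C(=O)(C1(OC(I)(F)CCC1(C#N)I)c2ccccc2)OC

C14H12FI2NO3

Heavy atoms from the SMILES: 14 C, 1 F, 2 I, 1 N, 3 O.
Implicit hydrogens by atom environment:
  5 × C (aromatic): 1 H each → 5
  5 × C: no H
  3 × O: no H
  2 × C: 2 H each → 4
  2 × I: no H
  1 × C: 3 H
  1 × C (aromatic): no H
  1 × F: no H
  1 × N: no H
  Total hydrogens = 12.
Molecular formula: C14H12FI2NO3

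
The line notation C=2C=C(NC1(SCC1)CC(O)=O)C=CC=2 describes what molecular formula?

Heavy atoms from the SMILES: 11 C, 1 N, 2 O, 1 S.
Implicit hydrogens by atom environment:
  5 × C (aromatic): 1 H each → 5
  3 × C: 2 H each → 6
  2 × C: no H
  1 × C (aromatic): no H
  1 × N: 1 H
  1 × O: 1 H
  1 × O: no H
  1 × S: no H
  Total hydrogens = 13.
Molecular formula: C11H13NO2S

C11H13NO2S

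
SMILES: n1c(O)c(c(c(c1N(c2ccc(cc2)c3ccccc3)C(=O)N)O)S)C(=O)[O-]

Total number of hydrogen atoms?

14

Hydrogens are implicit in SMILES; fill each atom to its normal valence:
  9 × C (aromatic): 1 H each → 9
  8 × C (aromatic): no H
  2 × C: no H
  2 × O: 1 H each → 2
  2 × O: no H
  1 × N: 2 H
  1 × N (aromatic): no H
  1 × N: no H
  1 × O (charge -1): no H
  1 × S: 1 H
  Total hydrogens = 14.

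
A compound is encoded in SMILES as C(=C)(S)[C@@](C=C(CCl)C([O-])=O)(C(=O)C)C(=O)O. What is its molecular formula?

Heavy atoms from the SMILES: 10 C, 1 Cl, 5 O, 1 S.
Implicit hydrogens by atom environment:
  6 × C: no H
  3 × O: no H
  2 × C: 2 H each → 4
  1 × C: 3 H
  1 × C: 1 H
  1 × Cl: no H
  1 × O: 1 H
  1 × O (charge -1): no H
  1 × S: 1 H
  Total hydrogens = 10.
Net charge -1.
Molecular formula: C10H10ClO5S-

C10H10ClO5S-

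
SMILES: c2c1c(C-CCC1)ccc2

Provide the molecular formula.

Heavy atoms from the SMILES: 10 C.
Implicit hydrogens by atom environment:
  4 × C: 2 H each → 8
  4 × C (aromatic): 1 H each → 4
  2 × C (aromatic): no H
  Total hydrogens = 12.
Molecular formula: C10H12

C10H12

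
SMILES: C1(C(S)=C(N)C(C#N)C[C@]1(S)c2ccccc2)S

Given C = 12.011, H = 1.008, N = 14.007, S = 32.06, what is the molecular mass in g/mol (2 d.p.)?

Molecular formula: C13H14N2S3.
M = 13×12.011 + 14×1.008 + 2×14.007 + 3×32.06 = 294.45 g/mol.

294.45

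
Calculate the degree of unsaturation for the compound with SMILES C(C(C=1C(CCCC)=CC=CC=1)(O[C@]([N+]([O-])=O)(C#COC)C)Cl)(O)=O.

Molecular formula from the SMILES: C17H20ClNO6.
DoU = (2C + 2 + N − H − X)/2 = (2·17 + 2 + 1 − 20 − 1)/2 = 16/2 = 8.
(Structurally: 1 ring(s) + 7 π bond(s) = 8.)

8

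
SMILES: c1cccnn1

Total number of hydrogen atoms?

4

Hydrogens are implicit in SMILES; fill each atom to its normal valence:
  4 × C (aromatic): 1 H each → 4
  2 × N (aromatic): no H
  Total hydrogens = 4.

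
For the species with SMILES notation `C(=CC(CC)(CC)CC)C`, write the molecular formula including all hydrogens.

Heavy atoms from the SMILES: 10 C.
Implicit hydrogens by atom environment:
  4 × C: 3 H each → 12
  3 × C: 2 H each → 6
  2 × C: 1 H each → 2
  1 × C: no H
  Total hydrogens = 20.
Molecular formula: C10H20

C10H20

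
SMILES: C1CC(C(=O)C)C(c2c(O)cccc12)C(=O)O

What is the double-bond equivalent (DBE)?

7

Molecular formula from the SMILES: C13H14O4.
DoU = (2C + 2 + N − H − X)/2 = (2·13 + 2 + 0 − 14 − 0)/2 = 14/2 = 7.
(Structurally: 2 ring(s) + 5 π bond(s) = 7.)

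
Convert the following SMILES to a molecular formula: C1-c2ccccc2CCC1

Heavy atoms from the SMILES: 10 C.
Implicit hydrogens by atom environment:
  4 × C: 2 H each → 8
  4 × C (aromatic): 1 H each → 4
  2 × C (aromatic): no H
  Total hydrogens = 12.
Molecular formula: C10H12

C10H12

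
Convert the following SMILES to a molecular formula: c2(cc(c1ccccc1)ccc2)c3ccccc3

C18H14

Heavy atoms from the SMILES: 18 C.
Implicit hydrogens by atom environment:
  14 × C (aromatic): 1 H each → 14
  4 × C (aromatic): no H
  Total hydrogens = 14.
Molecular formula: C18H14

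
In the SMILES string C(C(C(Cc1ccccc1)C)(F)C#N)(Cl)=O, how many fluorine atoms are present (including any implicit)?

1

The symbol for fluorine appears 1 time in the SMILES.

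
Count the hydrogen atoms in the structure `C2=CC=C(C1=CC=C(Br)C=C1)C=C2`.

Hydrogens are implicit in SMILES; fill each atom to its normal valence:
  9 × C (aromatic): 1 H each → 9
  3 × C (aromatic): no H
  1 × Br: no H
  Total hydrogens = 9.

9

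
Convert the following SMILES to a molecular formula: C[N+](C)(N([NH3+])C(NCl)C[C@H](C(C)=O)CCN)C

Heavy atoms from the SMILES: 10 C, 1 Cl, 5 N, 1 O.
Implicit hydrogens by atom environment:
  4 × C: 3 H each → 12
  3 × C: 2 H each → 6
  2 × C: 1 H each → 2
  1 × C: no H
  1 × Cl: no H
  1 × N (charge +1): 3 H
  1 × N: 2 H
  1 × N: 1 H
  1 × N: no H
  1 × N (charge +1): no H
  1 × O: no H
  Total hydrogens = 26.
Net charge +2.
Molecular formula: [C10H26ClN5O]2+

[C10H26ClN5O]2+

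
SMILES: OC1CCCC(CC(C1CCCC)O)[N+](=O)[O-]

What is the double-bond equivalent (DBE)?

2

Molecular formula from the SMILES: C12H23NO4.
DoU = (2C + 2 + N − H − X)/2 = (2·12 + 2 + 1 − 23 − 0)/2 = 4/2 = 2.
(Structurally: 1 ring(s) + 1 π bond(s) = 2.)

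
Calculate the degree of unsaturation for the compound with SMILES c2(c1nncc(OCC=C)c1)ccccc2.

Molecular formula from the SMILES: C13H12N2O.
DoU = (2C + 2 + N − H − X)/2 = (2·13 + 2 + 2 − 12 − 0)/2 = 18/2 = 9.
(Structurally: 2 ring(s) + 7 π bond(s) = 9.)

9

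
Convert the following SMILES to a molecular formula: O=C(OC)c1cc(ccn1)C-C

C9H11NO2

Heavy atoms from the SMILES: 9 C, 1 N, 2 O.
Implicit hydrogens by atom environment:
  3 × C (aromatic): 1 H each → 3
  2 × C: 3 H each → 6
  2 × C (aromatic): no H
  2 × O: no H
  1 × C: 2 H
  1 × C: no H
  1 × N (aromatic): no H
  Total hydrogens = 11.
Molecular formula: C9H11NO2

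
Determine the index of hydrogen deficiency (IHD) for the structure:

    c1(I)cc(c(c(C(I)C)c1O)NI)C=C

Molecular formula from the SMILES: C10H10I3NO.
DoU = (2C + 2 + N − H − X)/2 = (2·10 + 2 + 1 − 10 − 3)/2 = 10/2 = 5.
(Structurally: 1 ring(s) + 4 π bond(s) = 5.)

5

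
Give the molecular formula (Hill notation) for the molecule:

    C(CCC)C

C5H12

Heavy atoms from the SMILES: 5 C.
Implicit hydrogens by atom environment:
  3 × C: 2 H each → 6
  2 × C: 3 H each → 6
  Total hydrogens = 12.
Molecular formula: C5H12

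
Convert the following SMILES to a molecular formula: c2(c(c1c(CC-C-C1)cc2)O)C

Heavy atoms from the SMILES: 11 C, 1 O.
Implicit hydrogens by atom environment:
  4 × C: 2 H each → 8
  4 × C (aromatic): no H
  2 × C (aromatic): 1 H each → 2
  1 × C: 3 H
  1 × O: 1 H
  Total hydrogens = 14.
Molecular formula: C11H14O

C11H14O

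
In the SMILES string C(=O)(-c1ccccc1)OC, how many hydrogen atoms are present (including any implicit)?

8

Hydrogens are implicit in SMILES; fill each atom to its normal valence:
  5 × C (aromatic): 1 H each → 5
  2 × O: no H
  1 × C: 3 H
  1 × C (aromatic): no H
  1 × C: no H
  Total hydrogens = 8.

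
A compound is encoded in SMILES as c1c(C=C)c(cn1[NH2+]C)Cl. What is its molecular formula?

Heavy atoms from the SMILES: 7 C, 1 Cl, 2 N.
Implicit hydrogens by atom environment:
  2 × C (aromatic): 1 H each → 2
  2 × C (aromatic): no H
  1 × C: 3 H
  1 × C: 2 H
  1 × C: 1 H
  1 × Cl: no H
  1 × N (charge +1): 2 H
  1 × N (aromatic): no H
  Total hydrogens = 10.
Net charge +1.
Molecular formula: C7H10ClN2+

C7H10ClN2+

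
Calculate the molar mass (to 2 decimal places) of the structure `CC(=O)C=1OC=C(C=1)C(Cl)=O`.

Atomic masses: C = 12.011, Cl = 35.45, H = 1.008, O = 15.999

172.56

Molecular formula: C7H5ClO3.
M = 7×12.011 + 1×35.45 + 5×1.008 + 3×15.999 = 172.56 g/mol.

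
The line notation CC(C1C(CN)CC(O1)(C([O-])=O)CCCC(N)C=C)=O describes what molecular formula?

C14H23N2O4-

Heavy atoms from the SMILES: 14 C, 2 N, 4 O.
Implicit hydrogens by atom environment:
  6 × C: 2 H each → 12
  4 × C: 1 H each → 4
  3 × C: no H
  3 × O: no H
  2 × N: 2 H each → 4
  1 × C: 3 H
  1 × O (charge -1): no H
  Total hydrogens = 23.
Net charge -1.
Molecular formula: C14H23N2O4-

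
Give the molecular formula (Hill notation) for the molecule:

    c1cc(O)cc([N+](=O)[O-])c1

Heavy atoms from the SMILES: 6 C, 1 N, 3 O.
Implicit hydrogens by atom environment:
  4 × C (aromatic): 1 H each → 4
  2 × C (aromatic): no H
  1 × N (charge +1): no H
  1 × O: 1 H
  1 × O: no H
  1 × O (charge -1): no H
  Total hydrogens = 5.
Molecular formula: C6H5NO3

C6H5NO3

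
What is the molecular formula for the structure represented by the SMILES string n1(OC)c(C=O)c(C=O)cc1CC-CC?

Heavy atoms from the SMILES: 11 C, 1 N, 3 O.
Implicit hydrogens by atom environment:
  3 × C: 2 H each → 6
  3 × C (aromatic): no H
  3 × O: no H
  2 × C: 3 H each → 6
  2 × C: 1 H each → 2
  1 × C (aromatic): 1 H
  1 × N (aromatic): no H
  Total hydrogens = 15.
Molecular formula: C11H15NO3

C11H15NO3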